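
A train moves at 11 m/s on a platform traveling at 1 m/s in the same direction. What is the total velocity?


Given: object velocity = 11 m/s, platform velocity = 1 m/s (same direction)
Using classical velocity addition: v_total = v_object + v_platform
v_total = 11 + 1
v_total = 12 m/s

12 m/s


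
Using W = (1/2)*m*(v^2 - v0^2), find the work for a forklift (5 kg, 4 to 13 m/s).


Given: m = 5 kg, v0 = 4 m/s, v = 13 m/s
Using W = (1/2)*m*(v^2 - v0^2)
v^2 = 13^2 = 169
v0^2 = 4^2 = 16
v^2 - v0^2 = 169 - 16 = 153
W = (1/2)*5*153 = 765/2 J

765/2 J


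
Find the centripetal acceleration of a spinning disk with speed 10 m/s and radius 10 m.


Given: v = 10 m/s, r = 10 m
Using a_c = v^2 / r
a_c = 10^2 / 10
a_c = 100 / 10
a_c = 10 m/s^2

10 m/s^2


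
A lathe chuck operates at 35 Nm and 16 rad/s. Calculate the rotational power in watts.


Given: tau = 35 Nm, omega = 16 rad/s
Using P = tau * omega
P = 35 * 16
P = 560 W

560 W


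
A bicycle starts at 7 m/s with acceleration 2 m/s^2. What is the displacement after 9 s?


Given: v0 = 7 m/s, a = 2 m/s^2, t = 9 s
Using s = v0*t + (1/2)*a*t^2
s = 7*9 + (1/2)*2*9^2
s = 63 + (1/2)*162
s = 63 + 81
s = 144

144 m


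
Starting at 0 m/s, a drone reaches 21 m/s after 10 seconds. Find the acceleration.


Given: initial velocity v0 = 0 m/s, final velocity v = 21 m/s, time t = 10 s
Using a = (v - v0) / t
a = (21 - 0) / 10
a = 21 / 10
a = 21/10 m/s^2

21/10 m/s^2


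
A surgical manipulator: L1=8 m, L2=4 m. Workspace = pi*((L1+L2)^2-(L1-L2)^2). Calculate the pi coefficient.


Given: L1 = 8, L2 = 4
(L1+L2)^2 = (12)^2 = 144
(L1-L2)^2 = (4)^2 = 16
Difference = 144 - 16 = 128
This equals 4*L1*L2 = 4*8*4 = 128
Workspace area = 128*pi

128


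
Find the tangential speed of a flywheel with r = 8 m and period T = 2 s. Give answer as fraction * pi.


Given: radius r = 8 m, period T = 2 s
Using v = 2*pi*r / T
v = 2*pi*8 / 2
v = 16*pi / 2
v = 8*pi m/s

8*pi m/s


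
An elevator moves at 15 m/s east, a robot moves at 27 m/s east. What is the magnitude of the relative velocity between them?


Given: v_A = 15 m/s east, v_B = 27 m/s east
Both move in the same direction; relative speed = |v_A - v_B|
|15 - 27| = |-12|
= 12 m/s

12 m/s


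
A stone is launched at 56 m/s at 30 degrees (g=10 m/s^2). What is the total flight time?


Given: v0 = 56 m/s, theta = 30 deg, g = 10 m/s^2
sin(30) = 1/2
Using T = 2*v0*sin(theta) / g
T = 2*56*1/2 / 10
T = 56 / 10
T = 28/5 s

28/5 s


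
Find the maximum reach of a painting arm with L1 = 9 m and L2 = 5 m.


Given: L1 = 9 m, L2 = 5 m
For a 2-link planar arm, max reach = L1 + L2 (fully extended)
Max reach = 9 + 5
Max reach = 14 m

14 m


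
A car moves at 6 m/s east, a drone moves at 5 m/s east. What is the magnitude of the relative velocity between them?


Given: v_A = 6 m/s east, v_B = 5 m/s east
Both move in the same direction; relative speed = |v_A - v_B|
|6 - 5| = |1|
= 1 m/s

1 m/s


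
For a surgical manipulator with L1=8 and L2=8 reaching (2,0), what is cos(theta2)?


Given: L1 = 8, L2 = 8, target (x, y) = (2, 0)
Using cos(theta2) = (x^2 + y^2 - L1^2 - L2^2) / (2*L1*L2)
x^2 + y^2 = 2^2 + 0 = 4
L1^2 + L2^2 = 64 + 64 = 128
Numerator = 4 - 128 = -124
Denominator = 2*8*8 = 128
cos(theta2) = -124/128 = -31/32

-31/32


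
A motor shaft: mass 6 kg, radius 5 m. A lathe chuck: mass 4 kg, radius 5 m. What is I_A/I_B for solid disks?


Given: M1=6 kg, R1=5 m, M2=4 kg, R2=5 m
For a disk: I = (1/2)*M*R^2, so I_A/I_B = (M1*R1^2)/(M2*R2^2)
M1*R1^2 = 6*25 = 150
M2*R2^2 = 4*25 = 100
I_A/I_B = 150/100 = 3/2

3/2


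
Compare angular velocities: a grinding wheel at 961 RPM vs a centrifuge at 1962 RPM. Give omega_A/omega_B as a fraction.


Given: RPM_A = 961, RPM_B = 1962
omega = 2*pi*RPM/60, so omega_A/omega_B = RPM_A / RPM_B
omega_A/omega_B = 961 / 1962
omega_A/omega_B = 961/1962

961/1962


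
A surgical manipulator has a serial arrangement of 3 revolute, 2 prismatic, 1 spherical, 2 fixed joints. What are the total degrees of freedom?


Given: serial robot with 3 revolute, 2 prismatic, 1 spherical, 2 fixed joints
DOF contribution per joint type: revolute=1, prismatic=1, spherical=3, fixed=0
DOF = 3*1 + 2*1 + 1*3 + 2*0
DOF = 8

8


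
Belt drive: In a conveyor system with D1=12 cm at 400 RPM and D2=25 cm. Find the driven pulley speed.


Given: D1 = 12 cm, w1 = 400 RPM, D2 = 25 cm
Using D1*w1 = D2*w2
w2 = D1*w1 / D2
w2 = 12*400 / 25
w2 = 4800 / 25
w2 = 192 RPM

192 RPM


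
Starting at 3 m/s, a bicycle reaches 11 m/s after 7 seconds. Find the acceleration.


Given: initial velocity v0 = 3 m/s, final velocity v = 11 m/s, time t = 7 s
Using a = (v - v0) / t
a = (11 - 3) / 7
a = 8 / 7
a = 8/7 m/s^2

8/7 m/s^2


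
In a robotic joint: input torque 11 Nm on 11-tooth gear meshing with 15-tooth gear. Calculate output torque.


Given: N1 = 11, N2 = 15, T1 = 11 Nm
Using T2/T1 = N2/N1
T2 = T1 * N2 / N1
T2 = 11 * 15 / 11
T2 = 165 / 11
T2 = 15 Nm

15 Nm


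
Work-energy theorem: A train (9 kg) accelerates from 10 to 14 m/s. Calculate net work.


Given: m = 9 kg, v0 = 10 m/s, v = 14 m/s
Using W = (1/2)*m*(v^2 - v0^2)
v^2 = 14^2 = 196
v0^2 = 10^2 = 100
v^2 - v0^2 = 196 - 100 = 96
W = (1/2)*9*96 = 432 J

432 J


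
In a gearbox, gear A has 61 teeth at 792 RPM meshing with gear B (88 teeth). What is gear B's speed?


Given: N1 = 61 teeth, w1 = 792 RPM, N2 = 88 teeth
Using N1*w1 = N2*w2
w2 = N1*w1 / N2
w2 = 61*792 / 88
w2 = 48312 / 88
w2 = 549 RPM

549 RPM


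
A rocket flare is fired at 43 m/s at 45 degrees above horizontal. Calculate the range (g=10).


Given: v0 = 43 m/s, theta = 45 deg, g = 10 m/s^2
sin(2*45) = sin(90) = 1
Using R = v0^2 * sin(2*theta) / g
R = 43^2 * 1 / 10
R = 1849 / 10
R = 1849/10 m

1849/10 m


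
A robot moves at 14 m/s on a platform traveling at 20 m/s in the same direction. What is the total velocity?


Given: object velocity = 14 m/s, platform velocity = 20 m/s (same direction)
Using classical velocity addition: v_total = v_object + v_platform
v_total = 14 + 20
v_total = 34 m/s

34 m/s


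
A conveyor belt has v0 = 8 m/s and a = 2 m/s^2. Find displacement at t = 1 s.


Given: v0 = 8 m/s, a = 2 m/s^2, t = 1 s
Using s = v0*t + (1/2)*a*t^2
s = 8*1 + (1/2)*2*1^2
s = 8 + (1/2)*2
s = 8 + 1
s = 9

9 m


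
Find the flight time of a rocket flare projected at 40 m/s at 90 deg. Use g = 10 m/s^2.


Given: v0 = 40 m/s, theta = 90 deg, g = 10 m/s^2
sin(90) = 1
Using T = 2*v0*sin(theta) / g
T = 2*40*1 / 10
T = 80 / 10
T = 8 s

8 s


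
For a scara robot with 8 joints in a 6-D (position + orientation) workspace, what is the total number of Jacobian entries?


Given: task space dimension = 6, joints = 8
Jacobian is a 6 x 8 matrix
Total entries = rows * columns
Total = 6 * 8
Total = 48

48


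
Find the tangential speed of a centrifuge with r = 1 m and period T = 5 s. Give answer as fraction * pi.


Given: radius r = 1 m, period T = 5 s
Using v = 2*pi*r / T
v = 2*pi*1 / 5
v = 2*pi / 5
v = 2/5*pi m/s

2/5*pi m/s


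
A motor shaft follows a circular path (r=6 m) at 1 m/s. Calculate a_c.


Given: v = 1 m/s, r = 6 m
Using a_c = v^2 / r
a_c = 1^2 / 6
a_c = 1 / 6
a_c = 1/6 m/s^2

1/6 m/s^2


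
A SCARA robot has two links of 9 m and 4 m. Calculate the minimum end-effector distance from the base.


Given: L1 = 9 m, L2 = 4 m
For a 2-link planar arm, min reach = |L1 - L2| (second link folded back)
Min reach = |9 - 4|
Min reach = 5 m

5 m


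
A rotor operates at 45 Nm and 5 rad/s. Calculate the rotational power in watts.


Given: tau = 45 Nm, omega = 5 rad/s
Using P = tau * omega
P = 45 * 5
P = 225 W

225 W


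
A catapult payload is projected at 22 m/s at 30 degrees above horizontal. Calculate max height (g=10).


Given: v0 = 22 m/s, theta = 30 deg, g = 10 m/s^2
sin^2(30) = 1/4
Using H = v0^2 * sin^2(theta) / (2*g)
H = 22^2 * 1/4 / (2*10)
H = 484 * 1/4 / 20
H = 121 / 20
H = 121/20 m

121/20 m


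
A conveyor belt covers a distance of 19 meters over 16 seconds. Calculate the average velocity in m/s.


Given: distance d = 19 m, time t = 16 s
Using v = d / t
v = 19 / 16
v = 19/16 m/s

19/16 m/s


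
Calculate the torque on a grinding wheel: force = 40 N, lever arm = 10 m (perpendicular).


Given: F = 40 N, r = 10 m, angle = 90 deg (perpendicular)
Using tau = F * r * sin(90)
sin(90) = 1
tau = 40 * 10 * 1
tau = 400 Nm

400 Nm


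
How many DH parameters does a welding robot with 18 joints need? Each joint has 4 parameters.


Given: 18 joints, 4 DH parameters per joint (d, theta, a, alpha)
Total DH parameters = number_of_joints * 4
Total = 18 * 4
Total = 72

72


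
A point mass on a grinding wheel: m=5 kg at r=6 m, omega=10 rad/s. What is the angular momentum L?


Given: m = 5 kg, r = 6 m, omega = 10 rad/s
For a point mass: I = m*r^2
I = 5*6^2 = 5*36 = 180
L = I*omega = 180*10
L = 1800 kg*m^2/s

1800 kg*m^2/s


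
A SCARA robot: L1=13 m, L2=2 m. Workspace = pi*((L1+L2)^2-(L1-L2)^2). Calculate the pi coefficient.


Given: L1 = 13, L2 = 2
(L1+L2)^2 = (15)^2 = 225
(L1-L2)^2 = (11)^2 = 121
Difference = 225 - 121 = 104
This equals 4*L1*L2 = 4*13*2 = 104
Workspace area = 104*pi

104


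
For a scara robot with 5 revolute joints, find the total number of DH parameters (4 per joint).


Given: 5 joints, 4 DH parameters per joint (d, theta, a, alpha)
Total DH parameters = number_of_joints * 4
Total = 5 * 4
Total = 20

20


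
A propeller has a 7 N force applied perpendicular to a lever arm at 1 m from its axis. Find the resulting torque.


Given: F = 7 N, r = 1 m, angle = 90 deg (perpendicular)
Using tau = F * r * sin(90)
sin(90) = 1
tau = 7 * 1 * 1
tau = 7 Nm

7 Nm


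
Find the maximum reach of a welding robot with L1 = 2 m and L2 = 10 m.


Given: L1 = 2 m, L2 = 10 m
For a 2-link planar arm, max reach = L1 + L2 (fully extended)
Max reach = 2 + 10
Max reach = 12 m

12 m


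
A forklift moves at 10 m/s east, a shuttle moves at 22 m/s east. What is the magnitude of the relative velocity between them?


Given: v_A = 10 m/s east, v_B = 22 m/s east
Both move in the same direction; relative speed = |v_A - v_B|
|10 - 22| = |-12|
= 12 m/s

12 m/s


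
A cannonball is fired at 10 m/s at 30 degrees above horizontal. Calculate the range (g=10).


Given: v0 = 10 m/s, theta = 30 deg, g = 10 m/s^2
sin(2*30) = sin(60) = sqrt(3)/2
Using R = v0^2 * sin(2*theta) / g
R = 10^2 * (sqrt(3)/2) / 10
R = 100 * sqrt(3) / 20
R = 5*sqrt(3) m

5*sqrt(3) m


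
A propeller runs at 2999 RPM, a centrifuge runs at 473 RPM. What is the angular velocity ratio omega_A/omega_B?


Given: RPM_A = 2999, RPM_B = 473
omega = 2*pi*RPM/60, so omega_A/omega_B = RPM_A / RPM_B
omega_A/omega_B = 2999 / 473
omega_A/omega_B = 2999/473

2999/473


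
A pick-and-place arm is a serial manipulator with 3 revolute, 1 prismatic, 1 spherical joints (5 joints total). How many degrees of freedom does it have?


Given: serial robot with 3 revolute, 1 prismatic, 1 spherical joints
DOF contribution per joint type: revolute=1, prismatic=1, spherical=3, fixed=0
DOF = 3*1 + 1*1 + 1*3
DOF = 7

7


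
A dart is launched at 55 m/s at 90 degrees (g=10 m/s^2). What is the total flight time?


Given: v0 = 55 m/s, theta = 90 deg, g = 10 m/s^2
sin(90) = 1
Using T = 2*v0*sin(theta) / g
T = 2*55*1 / 10
T = 110 / 10
T = 11 s

11 s


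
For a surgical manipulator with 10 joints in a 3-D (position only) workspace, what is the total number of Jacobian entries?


Given: task space dimension = 3, joints = 10
Jacobian is a 3 x 10 matrix
Total entries = rows * columns
Total = 3 * 10
Total = 30

30


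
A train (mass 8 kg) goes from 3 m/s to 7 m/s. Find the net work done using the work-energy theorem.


Given: m = 8 kg, v0 = 3 m/s, v = 7 m/s
Using W = (1/2)*m*(v^2 - v0^2)
v^2 = 7^2 = 49
v0^2 = 3^2 = 9
v^2 - v0^2 = 49 - 9 = 40
W = (1/2)*8*40 = 160 J

160 J


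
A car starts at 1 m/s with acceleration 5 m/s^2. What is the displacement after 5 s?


Given: v0 = 1 m/s, a = 5 m/s^2, t = 5 s
Using s = v0*t + (1/2)*a*t^2
s = 1*5 + (1/2)*5*5^2
s = 5 + (1/2)*125
s = 5 + 125/2
s = 135/2

135/2 m


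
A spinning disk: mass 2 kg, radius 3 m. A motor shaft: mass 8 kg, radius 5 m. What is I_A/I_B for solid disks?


Given: M1=2 kg, R1=3 m, M2=8 kg, R2=5 m
For a disk: I = (1/2)*M*R^2, so I_A/I_B = (M1*R1^2)/(M2*R2^2)
M1*R1^2 = 2*9 = 18
M2*R2^2 = 8*25 = 200
I_A/I_B = 18/200 = 9/100

9/100


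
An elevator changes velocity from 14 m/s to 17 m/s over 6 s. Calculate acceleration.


Given: initial velocity v0 = 14 m/s, final velocity v = 17 m/s, time t = 6 s
Using a = (v - v0) / t
a = (17 - 14) / 6
a = 3 / 6
a = 1/2 m/s^2

1/2 m/s^2


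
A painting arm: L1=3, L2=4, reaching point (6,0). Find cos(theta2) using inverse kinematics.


Given: L1 = 3, L2 = 4, target (x, y) = (6, 0)
Using cos(theta2) = (x^2 + y^2 - L1^2 - L2^2) / (2*L1*L2)
x^2 + y^2 = 6^2 + 0 = 36
L1^2 + L2^2 = 9 + 16 = 25
Numerator = 36 - 25 = 11
Denominator = 2*3*4 = 24
cos(theta2) = 11/24 = 11/24

11/24


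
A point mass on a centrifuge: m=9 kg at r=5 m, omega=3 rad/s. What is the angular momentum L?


Given: m = 9 kg, r = 5 m, omega = 3 rad/s
For a point mass: I = m*r^2
I = 9*5^2 = 9*25 = 225
L = I*omega = 225*3
L = 675 kg*m^2/s

675 kg*m^2/s


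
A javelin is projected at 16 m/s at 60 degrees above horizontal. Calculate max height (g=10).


Given: v0 = 16 m/s, theta = 60 deg, g = 10 m/s^2
sin^2(60) = 3/4
Using H = v0^2 * sin^2(theta) / (2*g)
H = 16^2 * 3/4 / (2*10)
H = 256 * 3/4 / 20
H = 192 / 20
H = 48/5 m

48/5 m


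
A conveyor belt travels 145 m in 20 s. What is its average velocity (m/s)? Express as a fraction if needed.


Given: distance d = 145 m, time t = 20 s
Using v = d / t
v = 145 / 20
v = 29/4 m/s

29/4 m/s


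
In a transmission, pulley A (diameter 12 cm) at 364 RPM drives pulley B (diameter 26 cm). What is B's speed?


Given: D1 = 12 cm, w1 = 364 RPM, D2 = 26 cm
Using D1*w1 = D2*w2
w2 = D1*w1 / D2
w2 = 12*364 / 26
w2 = 4368 / 26
w2 = 168 RPM

168 RPM


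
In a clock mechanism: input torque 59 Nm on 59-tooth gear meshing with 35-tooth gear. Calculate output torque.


Given: N1 = 59, N2 = 35, T1 = 59 Nm
Using T2/T1 = N2/N1
T2 = T1 * N2 / N1
T2 = 59 * 35 / 59
T2 = 2065 / 59
T2 = 35 Nm

35 Nm


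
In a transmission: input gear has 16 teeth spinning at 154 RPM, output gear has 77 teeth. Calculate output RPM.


Given: N1 = 16 teeth, w1 = 154 RPM, N2 = 77 teeth
Using N1*w1 = N2*w2
w2 = N1*w1 / N2
w2 = 16*154 / 77
w2 = 2464 / 77
w2 = 32 RPM

32 RPM


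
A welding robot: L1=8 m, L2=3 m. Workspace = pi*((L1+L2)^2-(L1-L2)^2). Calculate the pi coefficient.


Given: L1 = 8, L2 = 3
(L1+L2)^2 = (11)^2 = 121
(L1-L2)^2 = (5)^2 = 25
Difference = 121 - 25 = 96
This equals 4*L1*L2 = 4*8*3 = 96
Workspace area = 96*pi

96


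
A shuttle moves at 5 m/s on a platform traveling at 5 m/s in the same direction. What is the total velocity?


Given: object velocity = 5 m/s, platform velocity = 5 m/s (same direction)
Using classical velocity addition: v_total = v_object + v_platform
v_total = 5 + 5
v_total = 10 m/s

10 m/s


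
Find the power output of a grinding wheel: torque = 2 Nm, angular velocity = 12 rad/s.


Given: tau = 2 Nm, omega = 12 rad/s
Using P = tau * omega
P = 2 * 12
P = 24 W

24 W


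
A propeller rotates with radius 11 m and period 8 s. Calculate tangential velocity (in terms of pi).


Given: radius r = 11 m, period T = 8 s
Using v = 2*pi*r / T
v = 2*pi*11 / 8
v = 22*pi / 8
v = 11/4*pi m/s

11/4*pi m/s


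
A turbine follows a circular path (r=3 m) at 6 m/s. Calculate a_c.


Given: v = 6 m/s, r = 3 m
Using a_c = v^2 / r
a_c = 6^2 / 3
a_c = 36 / 3
a_c = 12 m/s^2

12 m/s^2


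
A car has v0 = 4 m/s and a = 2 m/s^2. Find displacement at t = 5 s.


Given: v0 = 4 m/s, a = 2 m/s^2, t = 5 s
Using s = v0*t + (1/2)*a*t^2
s = 4*5 + (1/2)*2*5^2
s = 20 + (1/2)*50
s = 20 + 25
s = 45

45 m


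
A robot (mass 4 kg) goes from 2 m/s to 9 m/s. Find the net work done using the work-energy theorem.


Given: m = 4 kg, v0 = 2 m/s, v = 9 m/s
Using W = (1/2)*m*(v^2 - v0^2)
v^2 = 9^2 = 81
v0^2 = 2^2 = 4
v^2 - v0^2 = 81 - 4 = 77
W = (1/2)*4*77 = 154 J

154 J


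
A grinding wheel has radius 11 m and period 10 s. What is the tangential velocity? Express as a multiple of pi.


Given: radius r = 11 m, period T = 10 s
Using v = 2*pi*r / T
v = 2*pi*11 / 10
v = 22*pi / 10
v = 11/5*pi m/s

11/5*pi m/s


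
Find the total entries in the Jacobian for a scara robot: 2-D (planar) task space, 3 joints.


Given: task space dimension = 2, joints = 3
Jacobian is a 2 x 3 matrix
Total entries = rows * columns
Total = 2 * 3
Total = 6

6


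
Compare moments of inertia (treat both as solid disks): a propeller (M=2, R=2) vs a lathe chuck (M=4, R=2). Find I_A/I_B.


Given: M1=2 kg, R1=2 m, M2=4 kg, R2=2 m
For a disk: I = (1/2)*M*R^2, so I_A/I_B = (M1*R1^2)/(M2*R2^2)
M1*R1^2 = 2*4 = 8
M2*R2^2 = 4*4 = 16
I_A/I_B = 8/16 = 1/2

1/2


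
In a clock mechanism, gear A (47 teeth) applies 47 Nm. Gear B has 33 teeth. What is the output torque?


Given: N1 = 47, N2 = 33, T1 = 47 Nm
Using T2/T1 = N2/N1
T2 = T1 * N2 / N1
T2 = 47 * 33 / 47
T2 = 1551 / 47
T2 = 33 Nm

33 Nm


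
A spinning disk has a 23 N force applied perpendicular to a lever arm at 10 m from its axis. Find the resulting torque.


Given: F = 23 N, r = 10 m, angle = 90 deg (perpendicular)
Using tau = F * r * sin(90)
sin(90) = 1
tau = 23 * 10 * 1
tau = 230 Nm

230 Nm


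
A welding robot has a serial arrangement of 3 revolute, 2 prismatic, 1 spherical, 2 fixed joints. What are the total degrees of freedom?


Given: serial robot with 3 revolute, 2 prismatic, 1 spherical, 2 fixed joints
DOF contribution per joint type: revolute=1, prismatic=1, spherical=3, fixed=0
DOF = 3*1 + 2*1 + 1*3 + 2*0
DOF = 8

8


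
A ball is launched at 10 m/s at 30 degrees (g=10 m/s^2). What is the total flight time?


Given: v0 = 10 m/s, theta = 30 deg, g = 10 m/s^2
sin(30) = 1/2
Using T = 2*v0*sin(theta) / g
T = 2*10*1/2 / 10
T = 10 / 10
T = 1 s

1 s


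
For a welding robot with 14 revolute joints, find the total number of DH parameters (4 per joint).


Given: 14 joints, 4 DH parameters per joint (d, theta, a, alpha)
Total DH parameters = number_of_joints * 4
Total = 14 * 4
Total = 56

56


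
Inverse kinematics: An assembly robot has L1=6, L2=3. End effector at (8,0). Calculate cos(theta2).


Given: L1 = 6, L2 = 3, target (x, y) = (8, 0)
Using cos(theta2) = (x^2 + y^2 - L1^2 - L2^2) / (2*L1*L2)
x^2 + y^2 = 8^2 + 0 = 64
L1^2 + L2^2 = 36 + 9 = 45
Numerator = 64 - 45 = 19
Denominator = 2*6*3 = 36
cos(theta2) = 19/36 = 19/36

19/36


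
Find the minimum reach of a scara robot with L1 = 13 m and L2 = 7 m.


Given: L1 = 13 m, L2 = 7 m
For a 2-link planar arm, min reach = |L1 - L2| (second link folded back)
Min reach = |13 - 7|
Min reach = 6 m

6 m


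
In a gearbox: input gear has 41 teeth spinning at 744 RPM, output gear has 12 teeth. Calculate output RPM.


Given: N1 = 41 teeth, w1 = 744 RPM, N2 = 12 teeth
Using N1*w1 = N2*w2
w2 = N1*w1 / N2
w2 = 41*744 / 12
w2 = 30504 / 12
w2 = 2542 RPM

2542 RPM


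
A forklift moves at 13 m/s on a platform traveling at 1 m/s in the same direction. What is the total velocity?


Given: object velocity = 13 m/s, platform velocity = 1 m/s (same direction)
Using classical velocity addition: v_total = v_object + v_platform
v_total = 13 + 1
v_total = 14 m/s

14 m/s


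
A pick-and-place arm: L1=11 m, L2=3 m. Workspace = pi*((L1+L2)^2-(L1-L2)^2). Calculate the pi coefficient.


Given: L1 = 11, L2 = 3
(L1+L2)^2 = (14)^2 = 196
(L1-L2)^2 = (8)^2 = 64
Difference = 196 - 64 = 132
This equals 4*L1*L2 = 4*11*3 = 132
Workspace area = 132*pi

132


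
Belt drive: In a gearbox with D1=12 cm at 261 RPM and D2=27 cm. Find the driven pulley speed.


Given: D1 = 12 cm, w1 = 261 RPM, D2 = 27 cm
Using D1*w1 = D2*w2
w2 = D1*w1 / D2
w2 = 12*261 / 27
w2 = 3132 / 27
w2 = 116 RPM

116 RPM


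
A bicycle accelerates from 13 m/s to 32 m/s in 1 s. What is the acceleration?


Given: initial velocity v0 = 13 m/s, final velocity v = 32 m/s, time t = 1 s
Using a = (v - v0) / t
a = (32 - 13) / 1
a = 19 / 1
a = 19 m/s^2

19 m/s^2


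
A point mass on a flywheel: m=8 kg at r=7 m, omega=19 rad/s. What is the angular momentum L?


Given: m = 8 kg, r = 7 m, omega = 19 rad/s
For a point mass: I = m*r^2
I = 8*7^2 = 8*49 = 392
L = I*omega = 392*19
L = 7448 kg*m^2/s

7448 kg*m^2/s


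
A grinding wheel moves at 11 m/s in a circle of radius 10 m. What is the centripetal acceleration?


Given: v = 11 m/s, r = 10 m
Using a_c = v^2 / r
a_c = 11^2 / 10
a_c = 121 / 10
a_c = 121/10 m/s^2

121/10 m/s^2


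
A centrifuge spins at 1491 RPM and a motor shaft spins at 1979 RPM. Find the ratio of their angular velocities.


Given: RPM_A = 1491, RPM_B = 1979
omega = 2*pi*RPM/60, so omega_A/omega_B = RPM_A / RPM_B
omega_A/omega_B = 1491 / 1979
omega_A/omega_B = 1491/1979

1491/1979


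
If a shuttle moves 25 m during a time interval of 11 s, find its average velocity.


Given: distance d = 25 m, time t = 11 s
Using v = d / t
v = 25 / 11
v = 25/11 m/s

25/11 m/s


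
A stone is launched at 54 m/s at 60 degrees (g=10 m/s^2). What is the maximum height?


Given: v0 = 54 m/s, theta = 60 deg, g = 10 m/s^2
sin^2(60) = 3/4
Using H = v0^2 * sin^2(theta) / (2*g)
H = 54^2 * 3/4 / (2*10)
H = 2916 * 3/4 / 20
H = 2187 / 20
H = 2187/20 m

2187/20 m


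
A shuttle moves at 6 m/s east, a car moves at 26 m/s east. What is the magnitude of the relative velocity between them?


Given: v_A = 6 m/s east, v_B = 26 m/s east
Both move in the same direction; relative speed = |v_A - v_B|
|6 - 26| = |-20|
= 20 m/s

20 m/s


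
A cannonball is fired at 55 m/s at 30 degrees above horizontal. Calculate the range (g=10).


Given: v0 = 55 m/s, theta = 30 deg, g = 10 m/s^2
sin(2*30) = sin(60) = sqrt(3)/2
Using R = v0^2 * sin(2*theta) / g
R = 55^2 * (sqrt(3)/2) / 10
R = 3025 * sqrt(3) / 20
R = 605/4*sqrt(3) m

605/4*sqrt(3) m


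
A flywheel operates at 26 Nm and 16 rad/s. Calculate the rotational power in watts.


Given: tau = 26 Nm, omega = 16 rad/s
Using P = tau * omega
P = 26 * 16
P = 416 W

416 W


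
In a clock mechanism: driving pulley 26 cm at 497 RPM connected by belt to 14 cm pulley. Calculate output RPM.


Given: D1 = 26 cm, w1 = 497 RPM, D2 = 14 cm
Using D1*w1 = D2*w2
w2 = D1*w1 / D2
w2 = 26*497 / 14
w2 = 12922 / 14
w2 = 923 RPM

923 RPM


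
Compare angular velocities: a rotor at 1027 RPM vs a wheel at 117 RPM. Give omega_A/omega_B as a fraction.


Given: RPM_A = 1027, RPM_B = 117
omega = 2*pi*RPM/60, so omega_A/omega_B = RPM_A / RPM_B
omega_A/omega_B = 1027 / 117
omega_A/omega_B = 79/9

79/9


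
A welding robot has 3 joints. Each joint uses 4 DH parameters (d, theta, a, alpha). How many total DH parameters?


Given: 3 joints, 4 DH parameters per joint (d, theta, a, alpha)
Total DH parameters = number_of_joints * 4
Total = 3 * 4
Total = 12

12


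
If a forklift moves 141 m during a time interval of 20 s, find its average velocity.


Given: distance d = 141 m, time t = 20 s
Using v = d / t
v = 141 / 20
v = 141/20 m/s

141/20 m/s


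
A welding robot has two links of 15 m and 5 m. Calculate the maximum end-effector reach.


Given: L1 = 15 m, L2 = 5 m
For a 2-link planar arm, max reach = L1 + L2 (fully extended)
Max reach = 15 + 5
Max reach = 20 m

20 m


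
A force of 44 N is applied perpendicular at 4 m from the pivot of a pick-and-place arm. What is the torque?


Given: F = 44 N, r = 4 m, angle = 90 deg (perpendicular)
Using tau = F * r * sin(90)
sin(90) = 1
tau = 44 * 4 * 1
tau = 176 Nm

176 Nm


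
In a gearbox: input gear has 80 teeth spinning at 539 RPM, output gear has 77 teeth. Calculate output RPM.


Given: N1 = 80 teeth, w1 = 539 RPM, N2 = 77 teeth
Using N1*w1 = N2*w2
w2 = N1*w1 / N2
w2 = 80*539 / 77
w2 = 43120 / 77
w2 = 560 RPM

560 RPM


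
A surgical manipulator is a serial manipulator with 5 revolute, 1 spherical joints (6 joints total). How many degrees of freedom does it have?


Given: serial robot with 5 revolute, 1 spherical joints
DOF contribution per joint type: revolute=1, prismatic=1, spherical=3, fixed=0
DOF = 5*1 + 1*3
DOF = 8

8


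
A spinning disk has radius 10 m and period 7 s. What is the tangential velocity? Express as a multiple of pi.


Given: radius r = 10 m, period T = 7 s
Using v = 2*pi*r / T
v = 2*pi*10 / 7
v = 20*pi / 7
v = 20/7*pi m/s

20/7*pi m/s


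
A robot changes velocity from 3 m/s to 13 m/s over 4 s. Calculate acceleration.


Given: initial velocity v0 = 3 m/s, final velocity v = 13 m/s, time t = 4 s
Using a = (v - v0) / t
a = (13 - 3) / 4
a = 10 / 4
a = 5/2 m/s^2

5/2 m/s^2


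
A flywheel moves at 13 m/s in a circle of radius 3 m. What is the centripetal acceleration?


Given: v = 13 m/s, r = 3 m
Using a_c = v^2 / r
a_c = 13^2 / 3
a_c = 169 / 3
a_c = 169/3 m/s^2

169/3 m/s^2


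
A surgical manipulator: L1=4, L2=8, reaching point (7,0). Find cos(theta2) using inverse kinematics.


Given: L1 = 4, L2 = 8, target (x, y) = (7, 0)
Using cos(theta2) = (x^2 + y^2 - L1^2 - L2^2) / (2*L1*L2)
x^2 + y^2 = 7^2 + 0 = 49
L1^2 + L2^2 = 16 + 64 = 80
Numerator = 49 - 80 = -31
Denominator = 2*4*8 = 64
cos(theta2) = -31/64 = -31/64

-31/64


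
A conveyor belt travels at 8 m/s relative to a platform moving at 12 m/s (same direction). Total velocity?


Given: object velocity = 8 m/s, platform velocity = 12 m/s (same direction)
Using classical velocity addition: v_total = v_object + v_platform
v_total = 8 + 12
v_total = 20 m/s

20 m/s


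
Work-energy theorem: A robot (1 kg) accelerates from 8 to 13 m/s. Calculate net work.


Given: m = 1 kg, v0 = 8 m/s, v = 13 m/s
Using W = (1/2)*m*(v^2 - v0^2)
v^2 = 13^2 = 169
v0^2 = 8^2 = 64
v^2 - v0^2 = 169 - 64 = 105
W = (1/2)*1*105 = 105/2 J

105/2 J


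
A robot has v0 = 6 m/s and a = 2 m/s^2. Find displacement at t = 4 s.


Given: v0 = 6 m/s, a = 2 m/s^2, t = 4 s
Using s = v0*t + (1/2)*a*t^2
s = 6*4 + (1/2)*2*4^2
s = 24 + (1/2)*32
s = 24 + 16
s = 40

40 m


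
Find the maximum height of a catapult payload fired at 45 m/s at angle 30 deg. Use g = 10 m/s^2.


Given: v0 = 45 m/s, theta = 30 deg, g = 10 m/s^2
sin^2(30) = 1/4
Using H = v0^2 * sin^2(theta) / (2*g)
H = 45^2 * 1/4 / (2*10)
H = 2025 * 1/4 / 20
H = 2025/4 / 20
H = 405/16 m

405/16 m


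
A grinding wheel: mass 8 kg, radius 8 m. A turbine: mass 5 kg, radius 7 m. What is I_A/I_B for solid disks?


Given: M1=8 kg, R1=8 m, M2=5 kg, R2=7 m
For a disk: I = (1/2)*M*R^2, so I_A/I_B = (M1*R1^2)/(M2*R2^2)
M1*R1^2 = 8*64 = 512
M2*R2^2 = 5*49 = 245
I_A/I_B = 512/245 = 512/245

512/245


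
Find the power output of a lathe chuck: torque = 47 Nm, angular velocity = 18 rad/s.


Given: tau = 47 Nm, omega = 18 rad/s
Using P = tau * omega
P = 47 * 18
P = 846 W

846 W


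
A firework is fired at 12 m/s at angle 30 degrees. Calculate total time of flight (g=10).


Given: v0 = 12 m/s, theta = 30 deg, g = 10 m/s^2
sin(30) = 1/2
Using T = 2*v0*sin(theta) / g
T = 2*12*1/2 / 10
T = 12 / 10
T = 6/5 s

6/5 s


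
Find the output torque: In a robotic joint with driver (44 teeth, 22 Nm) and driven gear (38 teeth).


Given: N1 = 44, N2 = 38, T1 = 22 Nm
Using T2/T1 = N2/N1
T2 = T1 * N2 / N1
T2 = 22 * 38 / 44
T2 = 836 / 44
T2 = 19 Nm

19 Nm


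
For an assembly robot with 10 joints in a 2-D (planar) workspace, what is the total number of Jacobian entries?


Given: task space dimension = 2, joints = 10
Jacobian is a 2 x 10 matrix
Total entries = rows * columns
Total = 2 * 10
Total = 20

20


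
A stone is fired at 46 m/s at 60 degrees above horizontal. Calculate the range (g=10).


Given: v0 = 46 m/s, theta = 60 deg, g = 10 m/s^2
sin(2*60) = sin(120) = sqrt(3)/2
Using R = v0^2 * sin(2*theta) / g
R = 46^2 * (sqrt(3)/2) / 10
R = 2116 * sqrt(3) / 20
R = 529/5*sqrt(3) m

529/5*sqrt(3) m


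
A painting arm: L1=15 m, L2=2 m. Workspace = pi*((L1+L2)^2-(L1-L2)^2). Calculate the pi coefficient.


Given: L1 = 15, L2 = 2
(L1+L2)^2 = (17)^2 = 289
(L1-L2)^2 = (13)^2 = 169
Difference = 289 - 169 = 120
This equals 4*L1*L2 = 4*15*2 = 120
Workspace area = 120*pi

120


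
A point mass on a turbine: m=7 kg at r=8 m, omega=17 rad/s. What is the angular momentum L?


Given: m = 7 kg, r = 8 m, omega = 17 rad/s
For a point mass: I = m*r^2
I = 7*8^2 = 7*64 = 448
L = I*omega = 448*17
L = 7616 kg*m^2/s

7616 kg*m^2/s


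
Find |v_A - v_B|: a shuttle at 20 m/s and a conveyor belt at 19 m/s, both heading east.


Given: v_A = 20 m/s east, v_B = 19 m/s east
Both move in the same direction; relative speed = |v_A - v_B|
|20 - 19| = |1|
= 1 m/s

1 m/s


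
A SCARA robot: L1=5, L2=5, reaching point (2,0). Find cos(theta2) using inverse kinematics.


Given: L1 = 5, L2 = 5, target (x, y) = (2, 0)
Using cos(theta2) = (x^2 + y^2 - L1^2 - L2^2) / (2*L1*L2)
x^2 + y^2 = 2^2 + 0 = 4
L1^2 + L2^2 = 25 + 25 = 50
Numerator = 4 - 50 = -46
Denominator = 2*5*5 = 50
cos(theta2) = -46/50 = -23/25

-23/25


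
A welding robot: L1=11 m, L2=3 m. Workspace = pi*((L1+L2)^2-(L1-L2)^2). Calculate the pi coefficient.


Given: L1 = 11, L2 = 3
(L1+L2)^2 = (14)^2 = 196
(L1-L2)^2 = (8)^2 = 64
Difference = 196 - 64 = 132
This equals 4*L1*L2 = 4*11*3 = 132
Workspace area = 132*pi

132


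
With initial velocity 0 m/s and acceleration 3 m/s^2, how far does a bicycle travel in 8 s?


Given: v0 = 0 m/s, a = 3 m/s^2, t = 8 s
Using s = v0*t + (1/2)*a*t^2
s = 0*8 + (1/2)*3*8^2
s = 0 + (1/2)*192
s = 0 + 96
s = 96

96 m


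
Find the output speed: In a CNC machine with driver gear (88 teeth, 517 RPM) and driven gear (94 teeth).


Given: N1 = 88 teeth, w1 = 517 RPM, N2 = 94 teeth
Using N1*w1 = N2*w2
w2 = N1*w1 / N2
w2 = 88*517 / 94
w2 = 45496 / 94
w2 = 484 RPM

484 RPM


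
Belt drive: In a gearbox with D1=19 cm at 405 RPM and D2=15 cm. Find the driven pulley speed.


Given: D1 = 19 cm, w1 = 405 RPM, D2 = 15 cm
Using D1*w1 = D2*w2
w2 = D1*w1 / D2
w2 = 19*405 / 15
w2 = 7695 / 15
w2 = 513 RPM

513 RPM


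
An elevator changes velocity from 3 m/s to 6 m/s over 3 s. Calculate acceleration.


Given: initial velocity v0 = 3 m/s, final velocity v = 6 m/s, time t = 3 s
Using a = (v - v0) / t
a = (6 - 3) / 3
a = 3 / 3
a = 1 m/s^2

1 m/s^2


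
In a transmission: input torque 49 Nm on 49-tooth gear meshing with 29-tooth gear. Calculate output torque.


Given: N1 = 49, N2 = 29, T1 = 49 Nm
Using T2/T1 = N2/N1
T2 = T1 * N2 / N1
T2 = 49 * 29 / 49
T2 = 1421 / 49
T2 = 29 Nm

29 Nm


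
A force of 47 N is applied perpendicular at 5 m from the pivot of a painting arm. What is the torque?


Given: F = 47 N, r = 5 m, angle = 90 deg (perpendicular)
Using tau = F * r * sin(90)
sin(90) = 1
tau = 47 * 5 * 1
tau = 235 Nm

235 Nm


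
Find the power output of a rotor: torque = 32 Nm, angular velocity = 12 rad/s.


Given: tau = 32 Nm, omega = 12 rad/s
Using P = tau * omega
P = 32 * 12
P = 384 W

384 W


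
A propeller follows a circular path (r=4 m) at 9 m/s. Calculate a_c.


Given: v = 9 m/s, r = 4 m
Using a_c = v^2 / r
a_c = 9^2 / 4
a_c = 81 / 4
a_c = 81/4 m/s^2

81/4 m/s^2


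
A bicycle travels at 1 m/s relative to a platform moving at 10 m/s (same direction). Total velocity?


Given: object velocity = 1 m/s, platform velocity = 10 m/s (same direction)
Using classical velocity addition: v_total = v_object + v_platform
v_total = 1 + 10
v_total = 11 m/s

11 m/s


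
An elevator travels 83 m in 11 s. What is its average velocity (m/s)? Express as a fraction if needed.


Given: distance d = 83 m, time t = 11 s
Using v = d / t
v = 83 / 11
v = 83/11 m/s

83/11 m/s


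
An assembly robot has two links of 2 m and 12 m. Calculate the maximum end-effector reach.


Given: L1 = 2 m, L2 = 12 m
For a 2-link planar arm, max reach = L1 + L2 (fully extended)
Max reach = 2 + 12
Max reach = 14 m

14 m


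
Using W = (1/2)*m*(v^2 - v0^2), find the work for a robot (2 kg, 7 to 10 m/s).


Given: m = 2 kg, v0 = 7 m/s, v = 10 m/s
Using W = (1/2)*m*(v^2 - v0^2)
v^2 = 10^2 = 100
v0^2 = 7^2 = 49
v^2 - v0^2 = 100 - 49 = 51
W = (1/2)*2*51 = 51 J

51 J


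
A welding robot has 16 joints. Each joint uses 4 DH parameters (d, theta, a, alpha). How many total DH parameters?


Given: 16 joints, 4 DH parameters per joint (d, theta, a, alpha)
Total DH parameters = number_of_joints * 4
Total = 16 * 4
Total = 64

64


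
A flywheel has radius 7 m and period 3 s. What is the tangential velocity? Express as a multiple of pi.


Given: radius r = 7 m, period T = 3 s
Using v = 2*pi*r / T
v = 2*pi*7 / 3
v = 14*pi / 3
v = 14/3*pi m/s

14/3*pi m/s


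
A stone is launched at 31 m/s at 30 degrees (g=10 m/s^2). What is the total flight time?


Given: v0 = 31 m/s, theta = 30 deg, g = 10 m/s^2
sin(30) = 1/2
Using T = 2*v0*sin(theta) / g
T = 2*31*1/2 / 10
T = 31 / 10
T = 31/10 s

31/10 s


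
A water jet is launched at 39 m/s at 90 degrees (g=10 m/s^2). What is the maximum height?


Given: v0 = 39 m/s, theta = 90 deg, g = 10 m/s^2
sin^2(90) = 1
Using H = v0^2 * sin^2(theta) / (2*g)
H = 39^2 * 1 / (2*10)
H = 1521 * 1 / 20
H = 1521 / 20
H = 1521/20 m

1521/20 m


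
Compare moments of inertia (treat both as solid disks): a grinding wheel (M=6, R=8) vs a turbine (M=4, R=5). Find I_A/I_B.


Given: M1=6 kg, R1=8 m, M2=4 kg, R2=5 m
For a disk: I = (1/2)*M*R^2, so I_A/I_B = (M1*R1^2)/(M2*R2^2)
M1*R1^2 = 6*64 = 384
M2*R2^2 = 4*25 = 100
I_A/I_B = 384/100 = 96/25

96/25


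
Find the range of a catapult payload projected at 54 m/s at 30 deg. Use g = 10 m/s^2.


Given: v0 = 54 m/s, theta = 30 deg, g = 10 m/s^2
sin(2*30) = sin(60) = sqrt(3)/2
Using R = v0^2 * sin(2*theta) / g
R = 54^2 * (sqrt(3)/2) / 10
R = 2916 * sqrt(3) / 20
R = 729/5*sqrt(3) m

729/5*sqrt(3) m


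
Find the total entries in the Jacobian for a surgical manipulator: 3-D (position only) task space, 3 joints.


Given: task space dimension = 3, joints = 3
Jacobian is a 3 x 3 matrix
Total entries = rows * columns
Total = 3 * 3
Total = 9

9


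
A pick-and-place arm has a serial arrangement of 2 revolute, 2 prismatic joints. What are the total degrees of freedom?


Given: serial robot with 2 revolute, 2 prismatic joints
DOF contribution per joint type: revolute=1, prismatic=1, spherical=3, fixed=0
DOF = 2*1 + 2*1
DOF = 4

4


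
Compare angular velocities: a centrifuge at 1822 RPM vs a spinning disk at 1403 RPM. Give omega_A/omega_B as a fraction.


Given: RPM_A = 1822, RPM_B = 1403
omega = 2*pi*RPM/60, so omega_A/omega_B = RPM_A / RPM_B
omega_A/omega_B = 1822 / 1403
omega_A/omega_B = 1822/1403

1822/1403


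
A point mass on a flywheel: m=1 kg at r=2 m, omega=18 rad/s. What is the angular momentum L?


Given: m = 1 kg, r = 2 m, omega = 18 rad/s
For a point mass: I = m*r^2
I = 1*2^2 = 1*4 = 4
L = I*omega = 4*18
L = 72 kg*m^2/s

72 kg*m^2/s


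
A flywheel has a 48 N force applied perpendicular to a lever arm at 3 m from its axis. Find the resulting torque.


Given: F = 48 N, r = 3 m, angle = 90 deg (perpendicular)
Using tau = F * r * sin(90)
sin(90) = 1
tau = 48 * 3 * 1
tau = 144 Nm

144 Nm


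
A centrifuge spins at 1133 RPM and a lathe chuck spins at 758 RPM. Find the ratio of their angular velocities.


Given: RPM_A = 1133, RPM_B = 758
omega = 2*pi*RPM/60, so omega_A/omega_B = RPM_A / RPM_B
omega_A/omega_B = 1133 / 758
omega_A/omega_B = 1133/758

1133/758


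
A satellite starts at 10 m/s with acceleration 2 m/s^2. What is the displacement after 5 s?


Given: v0 = 10 m/s, a = 2 m/s^2, t = 5 s
Using s = v0*t + (1/2)*a*t^2
s = 10*5 + (1/2)*2*5^2
s = 50 + (1/2)*50
s = 50 + 25
s = 75

75 m


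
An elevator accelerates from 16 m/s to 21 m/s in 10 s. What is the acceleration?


Given: initial velocity v0 = 16 m/s, final velocity v = 21 m/s, time t = 10 s
Using a = (v - v0) / t
a = (21 - 16) / 10
a = 5 / 10
a = 1/2 m/s^2

1/2 m/s^2


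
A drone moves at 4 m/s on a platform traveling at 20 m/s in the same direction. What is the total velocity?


Given: object velocity = 4 m/s, platform velocity = 20 m/s (same direction)
Using classical velocity addition: v_total = v_object + v_platform
v_total = 4 + 20
v_total = 24 m/s

24 m/s


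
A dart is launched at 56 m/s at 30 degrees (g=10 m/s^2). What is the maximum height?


Given: v0 = 56 m/s, theta = 30 deg, g = 10 m/s^2
sin^2(30) = 1/4
Using H = v0^2 * sin^2(theta) / (2*g)
H = 56^2 * 1/4 / (2*10)
H = 3136 * 1/4 / 20
H = 784 / 20
H = 196/5 m

196/5 m


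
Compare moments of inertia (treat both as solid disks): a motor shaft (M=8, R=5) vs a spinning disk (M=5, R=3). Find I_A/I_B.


Given: M1=8 kg, R1=5 m, M2=5 kg, R2=3 m
For a disk: I = (1/2)*M*R^2, so I_A/I_B = (M1*R1^2)/(M2*R2^2)
M1*R1^2 = 8*25 = 200
M2*R2^2 = 5*9 = 45
I_A/I_B = 200/45 = 40/9

40/9


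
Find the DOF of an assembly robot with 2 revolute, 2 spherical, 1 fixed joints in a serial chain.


Given: serial robot with 2 revolute, 2 spherical, 1 fixed joints
DOF contribution per joint type: revolute=1, prismatic=1, spherical=3, fixed=0
DOF = 2*1 + 2*3 + 1*0
DOF = 8

8


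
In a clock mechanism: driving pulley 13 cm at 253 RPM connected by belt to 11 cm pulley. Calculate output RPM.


Given: D1 = 13 cm, w1 = 253 RPM, D2 = 11 cm
Using D1*w1 = D2*w2
w2 = D1*w1 / D2
w2 = 13*253 / 11
w2 = 3289 / 11
w2 = 299 RPM

299 RPM


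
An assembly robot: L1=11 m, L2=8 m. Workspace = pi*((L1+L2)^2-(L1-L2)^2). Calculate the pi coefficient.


Given: L1 = 11, L2 = 8
(L1+L2)^2 = (19)^2 = 361
(L1-L2)^2 = (3)^2 = 9
Difference = 361 - 9 = 352
This equals 4*L1*L2 = 4*11*8 = 352
Workspace area = 352*pi

352


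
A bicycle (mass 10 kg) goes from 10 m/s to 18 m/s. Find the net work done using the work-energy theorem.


Given: m = 10 kg, v0 = 10 m/s, v = 18 m/s
Using W = (1/2)*m*(v^2 - v0^2)
v^2 = 18^2 = 324
v0^2 = 10^2 = 100
v^2 - v0^2 = 324 - 100 = 224
W = (1/2)*10*224 = 1120 J

1120 J


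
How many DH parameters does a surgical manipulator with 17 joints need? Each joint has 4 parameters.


Given: 17 joints, 4 DH parameters per joint (d, theta, a, alpha)
Total DH parameters = number_of_joints * 4
Total = 17 * 4
Total = 68

68


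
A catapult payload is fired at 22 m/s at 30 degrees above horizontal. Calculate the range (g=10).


Given: v0 = 22 m/s, theta = 30 deg, g = 10 m/s^2
sin(2*30) = sin(60) = sqrt(3)/2
Using R = v0^2 * sin(2*theta) / g
R = 22^2 * (sqrt(3)/2) / 10
R = 484 * sqrt(3) / 20
R = 121/5*sqrt(3) m

121/5*sqrt(3) m


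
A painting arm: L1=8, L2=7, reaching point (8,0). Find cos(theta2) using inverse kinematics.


Given: L1 = 8, L2 = 7, target (x, y) = (8, 0)
Using cos(theta2) = (x^2 + y^2 - L1^2 - L2^2) / (2*L1*L2)
x^2 + y^2 = 8^2 + 0 = 64
L1^2 + L2^2 = 64 + 49 = 113
Numerator = 64 - 113 = -49
Denominator = 2*8*7 = 112
cos(theta2) = -49/112 = -7/16

-7/16


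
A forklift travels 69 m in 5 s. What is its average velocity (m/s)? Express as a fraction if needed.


Given: distance d = 69 m, time t = 5 s
Using v = d / t
v = 69 / 5
v = 69/5 m/s

69/5 m/s


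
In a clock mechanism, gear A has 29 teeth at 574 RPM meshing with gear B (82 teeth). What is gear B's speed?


Given: N1 = 29 teeth, w1 = 574 RPM, N2 = 82 teeth
Using N1*w1 = N2*w2
w2 = N1*w1 / N2
w2 = 29*574 / 82
w2 = 16646 / 82
w2 = 203 RPM

203 RPM


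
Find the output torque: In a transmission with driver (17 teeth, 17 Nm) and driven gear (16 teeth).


Given: N1 = 17, N2 = 16, T1 = 17 Nm
Using T2/T1 = N2/N1
T2 = T1 * N2 / N1
T2 = 17 * 16 / 17
T2 = 272 / 17
T2 = 16 Nm

16 Nm


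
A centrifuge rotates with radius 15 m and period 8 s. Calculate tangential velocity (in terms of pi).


Given: radius r = 15 m, period T = 8 s
Using v = 2*pi*r / T
v = 2*pi*15 / 8
v = 30*pi / 8
v = 15/4*pi m/s

15/4*pi m/s


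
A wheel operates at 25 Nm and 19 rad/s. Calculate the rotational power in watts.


Given: tau = 25 Nm, omega = 19 rad/s
Using P = tau * omega
P = 25 * 19
P = 475 W

475 W
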